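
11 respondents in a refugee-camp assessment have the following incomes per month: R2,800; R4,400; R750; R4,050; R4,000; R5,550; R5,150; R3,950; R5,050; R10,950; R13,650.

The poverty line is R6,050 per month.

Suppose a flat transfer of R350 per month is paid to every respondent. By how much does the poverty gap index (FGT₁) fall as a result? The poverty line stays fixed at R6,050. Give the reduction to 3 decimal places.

Before: below the line — R750, R2,800, R3,950, R4,000, R4,050, R4,400, R5,050, R5,150, R5,550; poverty gap index (FGT₁) = 0.28174.
After the R350 transfer: below the line — R1,100, R3,150, R4,300, R4,350, R4,400, R4,750, R5,400, R5,500, R5,900; poverty gap index (FGT₁) = 0.23441.
Reduction = 0.28174 − 0.23441 = 0.047.

0.047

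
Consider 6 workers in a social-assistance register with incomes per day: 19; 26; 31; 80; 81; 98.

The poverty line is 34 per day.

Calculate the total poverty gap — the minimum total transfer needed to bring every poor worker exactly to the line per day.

Below the line: 19, 26, 31 (q = 3 of N = 6).
Individual gaps: 34−19 = 15; 34−26 = 8; 34−31 = 3.
Aggregate gap = 26.

26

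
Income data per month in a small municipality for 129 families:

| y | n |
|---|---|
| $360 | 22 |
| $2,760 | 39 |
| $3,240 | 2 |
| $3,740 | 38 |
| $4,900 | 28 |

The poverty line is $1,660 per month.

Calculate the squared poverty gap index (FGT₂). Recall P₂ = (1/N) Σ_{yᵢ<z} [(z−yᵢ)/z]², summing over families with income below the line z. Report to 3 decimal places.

0.105

Below the line: 22×$360 (q = 22 of N = 129).
Relative gaps: (1660−360)/1660 = 0.7831 (×22).
Squared: 0.6133 (×22).
Sum = 13.492524; P₂ = 13.492524 / 129 = 0.105.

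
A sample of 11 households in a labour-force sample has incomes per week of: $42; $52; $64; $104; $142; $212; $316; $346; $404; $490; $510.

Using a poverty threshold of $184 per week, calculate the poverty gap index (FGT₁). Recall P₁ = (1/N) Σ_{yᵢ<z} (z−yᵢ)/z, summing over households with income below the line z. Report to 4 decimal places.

0.2549

Incomes under z: $42, $52, $64, $104, $142 (q = 5 of N = 11).
Gap ratios (z−y)/z: (184−42)/184 = 0.7717; (184−52)/184 = 0.7174; (184−64)/184 = 0.6522; (184−104)/184 = 0.4348; (184−142)/184 = 0.2283.
Sum of shortfalls = 2.804348; P₁ averages over all N: 2.804348 / 11 = 0.2549.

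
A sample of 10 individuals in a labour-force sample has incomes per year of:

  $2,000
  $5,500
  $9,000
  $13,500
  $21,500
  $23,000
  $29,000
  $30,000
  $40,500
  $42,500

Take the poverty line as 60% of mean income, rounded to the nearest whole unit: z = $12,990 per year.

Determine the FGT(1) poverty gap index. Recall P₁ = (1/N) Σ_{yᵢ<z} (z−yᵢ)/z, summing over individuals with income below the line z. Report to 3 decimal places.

0.173

Incomes under z: $2,000, $5,500, $9,000 (q = 3 of N = 10).
Shortfall ratios: (12990−2000)/12990 = 0.8460; (12990−5500)/12990 = 0.5766; (12990−9000)/12990 = 0.3072.
Σ = 1.729792. Dividing by the full population N = 10 gives P₁ = 0.173.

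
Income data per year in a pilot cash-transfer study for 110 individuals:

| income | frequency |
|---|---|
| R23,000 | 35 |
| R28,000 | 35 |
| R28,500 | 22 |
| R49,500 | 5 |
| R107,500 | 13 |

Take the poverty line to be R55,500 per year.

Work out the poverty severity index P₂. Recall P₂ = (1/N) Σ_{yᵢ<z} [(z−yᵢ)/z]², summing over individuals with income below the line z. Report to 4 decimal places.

0.2351

Poor units: 35×R23,000, 35×R28,000, 22×R28,500, 5×R49,500 (q = 97 of N = 110).
Gap ratios (z−y)/z: (55500−23000)/55500 = 0.5856 (×35); (55500−28000)/55500 = 0.4955 (×35); (55500−28500)/55500 = 0.4865 (×22); (55500−49500)/55500 = 0.1081 (×5).
Squared: 0.3429 (×35); 0.2455 (×35); 0.2367 (×22); 0.0117 (×5).
Sum = 25.860076; P₂ = 25.860076 / 110 = 0.2351.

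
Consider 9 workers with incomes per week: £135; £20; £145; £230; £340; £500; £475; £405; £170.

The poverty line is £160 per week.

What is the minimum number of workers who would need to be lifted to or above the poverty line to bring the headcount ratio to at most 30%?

1

Currently q = 3 of N = 9 are below the line (H = 0.333).
A headcount ratio of at most 30% allows at most ⌊0.30 × 9⌋ = 2 poor workers.
So at least 3 − 2 = 1 must be lifted.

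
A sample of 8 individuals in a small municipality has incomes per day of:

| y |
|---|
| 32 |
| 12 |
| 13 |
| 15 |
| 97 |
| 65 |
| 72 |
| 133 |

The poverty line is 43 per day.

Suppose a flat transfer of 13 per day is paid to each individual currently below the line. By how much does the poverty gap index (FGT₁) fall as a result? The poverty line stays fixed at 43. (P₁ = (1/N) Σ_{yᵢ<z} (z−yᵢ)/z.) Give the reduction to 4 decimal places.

0.1453

Before: below the line — 12, 13, 15, 32; poverty gap index (FGT₁) = 0.290698.
After the 13 transfer: below the line — 25, 26, 28; poverty gap index (FGT₁) = 0.145349.
Reduction = 0.290698 − 0.145349 = 0.1453.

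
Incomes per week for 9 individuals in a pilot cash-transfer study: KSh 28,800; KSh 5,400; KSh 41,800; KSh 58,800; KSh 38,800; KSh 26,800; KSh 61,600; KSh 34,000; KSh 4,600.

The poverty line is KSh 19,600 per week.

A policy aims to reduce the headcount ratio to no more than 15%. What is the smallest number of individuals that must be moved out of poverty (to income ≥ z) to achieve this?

Currently q = 2 of N = 9 are below the line (H = 0.222).
A headcount ratio of at most 15% allows at most ⌊0.15 × 9⌋ = 1 poor individuals.
So at least 2 − 1 = 1 must be lifted.

1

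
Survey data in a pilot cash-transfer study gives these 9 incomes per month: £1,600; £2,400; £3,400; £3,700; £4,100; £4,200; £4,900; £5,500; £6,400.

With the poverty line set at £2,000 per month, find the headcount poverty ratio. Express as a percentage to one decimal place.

1 of the 9 individuals have income below £2,000.
H = 1/9 = 11.1%.

11.1%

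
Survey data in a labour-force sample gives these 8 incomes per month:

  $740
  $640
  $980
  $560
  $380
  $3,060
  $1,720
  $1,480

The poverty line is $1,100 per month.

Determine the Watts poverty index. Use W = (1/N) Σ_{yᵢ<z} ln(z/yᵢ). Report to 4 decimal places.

Below z: $380, $560, $640, $740, $980 (q = 5 of N = 8).
ln(z/y) terms: ln(1100/380) = 1.0629; ln(1100/560) = 0.6751; ln(1100/640) = 0.5416; ln(1100/740) = 0.3964; ln(1100/980) = 0.1155.
W = 2.791548 / 8 = 0.3489.

0.3489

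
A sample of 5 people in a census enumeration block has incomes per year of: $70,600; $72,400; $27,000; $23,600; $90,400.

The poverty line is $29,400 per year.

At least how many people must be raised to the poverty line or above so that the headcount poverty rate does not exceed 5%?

2

2 of the 5 people are poor, so H = 2/5 = 0.400.
A headcount ratio of at most 5% allows at most ⌊0.05 × 5⌋ = 0 poor people.
So at least 2 − 0 = 2 must be lifted.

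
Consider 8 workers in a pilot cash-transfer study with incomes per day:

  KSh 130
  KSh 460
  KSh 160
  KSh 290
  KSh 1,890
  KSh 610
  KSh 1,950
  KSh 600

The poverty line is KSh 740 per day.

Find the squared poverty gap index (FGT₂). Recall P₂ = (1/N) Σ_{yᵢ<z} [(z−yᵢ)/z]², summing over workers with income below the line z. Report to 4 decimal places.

0.2342

Incomes under z: KSh 130, KSh 160, KSh 290, KSh 460, KSh 600, KSh 610 (q = 6 of N = 8).
Relative gaps: (740−130)/740 = 0.8243; (740−160)/740 = 0.7838; (740−290)/740 = 0.6081; (740−460)/740 = 0.3784; (740−600)/740 = 0.1892; (740−610)/740 = 0.1757.
Squared: 0.6795; 0.6143; 0.3698; 0.1432; 0.0358; 0.0309.
Sum = 1.873448; P₂ = 1.873448 / 8 = 0.2342.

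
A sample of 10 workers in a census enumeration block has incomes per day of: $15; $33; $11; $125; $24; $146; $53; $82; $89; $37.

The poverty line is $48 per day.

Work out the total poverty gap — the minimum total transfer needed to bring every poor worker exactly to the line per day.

Below z: $11, $15, $24, $33, $37 (q = 5 of N = 10).
Individual gaps: 48−11 = 37; 48−15 = 33; 48−24 = 24; 48−33 = 15; 48−37 = 11.
Aggregate gap = $120.

$120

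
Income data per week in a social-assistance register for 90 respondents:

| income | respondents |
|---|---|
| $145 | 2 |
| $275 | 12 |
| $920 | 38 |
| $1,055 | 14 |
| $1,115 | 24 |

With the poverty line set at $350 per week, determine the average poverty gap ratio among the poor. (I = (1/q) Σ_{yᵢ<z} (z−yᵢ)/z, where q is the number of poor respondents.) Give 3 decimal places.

0.267

Poor units: 2×$145, 12×$275 (q = 14 of N = 90).
Relative gaps: 0.5857 (×2), 0.2143 (×12); sum = 3.742857.
The income-gap ratio divides by q (the poor only): 3.742857 / 14 = 0.267.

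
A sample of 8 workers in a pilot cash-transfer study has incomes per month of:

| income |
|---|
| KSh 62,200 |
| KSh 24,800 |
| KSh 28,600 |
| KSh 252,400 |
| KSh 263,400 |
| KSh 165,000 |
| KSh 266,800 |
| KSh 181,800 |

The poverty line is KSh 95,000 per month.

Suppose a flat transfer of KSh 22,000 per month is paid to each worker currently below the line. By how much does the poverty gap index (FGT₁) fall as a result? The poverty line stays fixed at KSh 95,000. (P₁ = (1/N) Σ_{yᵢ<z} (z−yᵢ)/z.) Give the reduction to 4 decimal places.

Before: below the line — KSh 24,800, KSh 28,600, KSh 62,200; poverty gap index (FGT₁) = 0.222895.
After the KSh 22,000 transfer: below the line — KSh 46,800, KSh 50,600, KSh 84,200; poverty gap index (FGT₁) = 0.136053.
Reduction = 0.222895 − 0.136053 = 0.0868.

0.0868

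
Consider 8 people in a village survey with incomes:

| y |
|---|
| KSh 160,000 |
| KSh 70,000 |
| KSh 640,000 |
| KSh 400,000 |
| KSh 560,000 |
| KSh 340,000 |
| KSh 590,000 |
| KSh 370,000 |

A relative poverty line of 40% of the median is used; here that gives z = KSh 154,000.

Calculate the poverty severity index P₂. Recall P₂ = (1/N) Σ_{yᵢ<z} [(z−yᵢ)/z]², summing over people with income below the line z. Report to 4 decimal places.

Below the line: KSh 70,000 (q = 1 of N = 8).
Shortfall ratios: (154000−70000)/154000 = 0.5455.
Squared: 0.2975.
Sum = 0.297521; P₂ = 0.297521 / 8 = 0.0372.

0.0372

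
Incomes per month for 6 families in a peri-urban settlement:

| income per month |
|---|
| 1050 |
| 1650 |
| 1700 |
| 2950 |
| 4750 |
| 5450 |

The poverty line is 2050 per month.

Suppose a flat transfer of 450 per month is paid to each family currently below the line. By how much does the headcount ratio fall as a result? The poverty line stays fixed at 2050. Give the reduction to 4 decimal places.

0.3333

Before: below the line — 1050, 1650, 1700; headcount ratio = 0.500000.
After the 450 transfer: below the line — 1500; headcount ratio = 0.166667.
Reduction = 0.500000 − 0.166667 = 0.3333.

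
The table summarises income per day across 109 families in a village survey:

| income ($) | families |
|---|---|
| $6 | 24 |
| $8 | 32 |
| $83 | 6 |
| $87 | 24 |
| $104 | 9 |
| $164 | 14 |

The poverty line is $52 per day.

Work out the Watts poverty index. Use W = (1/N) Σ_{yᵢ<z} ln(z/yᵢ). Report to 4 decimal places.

1.0250

Incomes under z: 24×$6, 32×$8 (q = 56 of N = 109).
ln(z/y) terms: ln(52/6) = 2.1595 (×24); ln(52/8) = 1.8718 (×32).
W = 111.725292 / 109 = 1.0250.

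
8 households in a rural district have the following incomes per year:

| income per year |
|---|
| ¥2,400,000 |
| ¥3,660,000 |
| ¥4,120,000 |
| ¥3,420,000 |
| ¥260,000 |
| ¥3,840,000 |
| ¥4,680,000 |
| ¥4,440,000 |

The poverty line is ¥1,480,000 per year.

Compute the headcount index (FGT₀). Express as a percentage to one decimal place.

12.5%

1 of the 8 households have income below ¥1,480,000.
H = 1/8 = 12.5%.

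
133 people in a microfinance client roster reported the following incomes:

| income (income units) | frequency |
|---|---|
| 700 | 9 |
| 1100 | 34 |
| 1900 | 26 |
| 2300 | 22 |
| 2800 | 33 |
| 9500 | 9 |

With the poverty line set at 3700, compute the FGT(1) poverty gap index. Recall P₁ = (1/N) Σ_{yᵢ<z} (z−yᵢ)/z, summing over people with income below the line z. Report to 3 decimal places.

Below z: 9×700, 34×1100, 26×1900, 22×2300, 33×2800 (q = 124 of N = 133).
Relative gaps: (3700−700)/3700 = 0.8108 (×9); (3700−1100)/3700 = 0.7027 (×34); (3700−1900)/3700 = 0.4865 (×26); (3700−2300)/3700 = 0.3784 (×22); (3700−2800)/3700 = 0.2432 (×33).
Sum of shortfalls = 60.189189; P₁ averages over all N: 60.189189 / 133 = 0.453.

0.453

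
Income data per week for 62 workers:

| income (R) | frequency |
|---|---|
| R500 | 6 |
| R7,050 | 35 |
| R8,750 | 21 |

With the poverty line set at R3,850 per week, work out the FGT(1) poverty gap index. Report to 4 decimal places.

0.0842

Incomes under z: 6×R500 (q = 6 of N = 62).
Shortfall ratios: (3850−500)/3850 = 0.8701 (×6).
Sum of shortfalls = 5.220779; P₁ averages over all N: 5.220779 / 62 = 0.0842.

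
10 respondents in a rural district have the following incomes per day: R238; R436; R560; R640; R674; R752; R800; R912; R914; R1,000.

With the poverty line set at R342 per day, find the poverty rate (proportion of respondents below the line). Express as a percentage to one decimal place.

1 of the 10 respondents have income below R342.
H = 1/10 = 10.0%.

10.0%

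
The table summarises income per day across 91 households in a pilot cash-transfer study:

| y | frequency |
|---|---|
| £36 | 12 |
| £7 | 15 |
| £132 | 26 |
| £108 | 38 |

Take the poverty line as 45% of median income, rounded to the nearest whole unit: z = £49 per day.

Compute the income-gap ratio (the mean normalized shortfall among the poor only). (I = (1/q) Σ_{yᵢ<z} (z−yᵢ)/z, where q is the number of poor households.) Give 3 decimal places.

Poor units: 15×£7, 12×£36 (q = 27 of N = 91).
Relative gaps: 0.8571 (×15), 0.2653 (×12); sum = 16.040816.
The income-gap ratio divides by q (the poor only): 16.040816 / 27 = 0.594.

0.594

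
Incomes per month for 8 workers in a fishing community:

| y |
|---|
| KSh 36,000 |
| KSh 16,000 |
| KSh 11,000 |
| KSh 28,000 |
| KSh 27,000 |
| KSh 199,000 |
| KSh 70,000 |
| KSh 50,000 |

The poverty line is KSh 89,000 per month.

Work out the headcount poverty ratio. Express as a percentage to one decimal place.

87.5%

7 of the 8 workers have income below KSh 89,000.
H = 7/8 = 87.5%.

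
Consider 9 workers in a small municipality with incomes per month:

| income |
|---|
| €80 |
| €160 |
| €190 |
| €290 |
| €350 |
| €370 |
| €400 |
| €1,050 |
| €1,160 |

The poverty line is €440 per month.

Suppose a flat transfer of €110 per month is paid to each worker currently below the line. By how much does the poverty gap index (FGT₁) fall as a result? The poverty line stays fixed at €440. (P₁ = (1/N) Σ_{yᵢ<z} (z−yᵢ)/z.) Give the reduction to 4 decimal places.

Before: below the line — €80, €160, €190, €290, €350, €370, €400; poverty gap index (FGT₁) = 0.313131.
After the €110 transfer: below the line — €190, €270, €300, €400; poverty gap index (FGT₁) = 0.151515.
Reduction = 0.313131 − 0.151515 = 0.1616.

0.1616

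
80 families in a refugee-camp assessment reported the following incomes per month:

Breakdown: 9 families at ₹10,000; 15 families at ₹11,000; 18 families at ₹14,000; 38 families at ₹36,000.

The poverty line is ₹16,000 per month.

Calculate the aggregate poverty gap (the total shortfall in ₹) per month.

Incomes under z: 9×₹10,000, 15×₹11,000, 18×₹14,000 (q = 42 of N = 80).
Individual gaps: 9×(16000−10000) = 54000; 15×(16000−11000) = 75000; 18×(16000−14000) = 36000.
Aggregate gap = ₹165,000.

₹165,000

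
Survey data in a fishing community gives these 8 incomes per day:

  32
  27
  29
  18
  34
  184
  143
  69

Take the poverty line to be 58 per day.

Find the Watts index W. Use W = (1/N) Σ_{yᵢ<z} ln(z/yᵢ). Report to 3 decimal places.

Below z: 18, 27, 29, 32, 34 (q = 5 of N = 8).
Log shortfalls: ln(58/18) = 1.1701; ln(58/27) = 0.7646; ln(58/29) = 0.6931; ln(58/32) = 0.5947; ln(58/34) = 0.5341.
W = 3.756614 / 8 = 0.470.

0.470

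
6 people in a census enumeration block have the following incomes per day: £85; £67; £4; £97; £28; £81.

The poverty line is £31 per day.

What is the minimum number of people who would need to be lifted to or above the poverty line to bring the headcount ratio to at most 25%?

1

2 of the 6 people are poor, so H = 2/6 = 0.333.
A headcount ratio of at most 25% allows at most ⌊0.25 × 6⌋ = 1 poor people.
So at least 2 − 1 = 1 must be lifted.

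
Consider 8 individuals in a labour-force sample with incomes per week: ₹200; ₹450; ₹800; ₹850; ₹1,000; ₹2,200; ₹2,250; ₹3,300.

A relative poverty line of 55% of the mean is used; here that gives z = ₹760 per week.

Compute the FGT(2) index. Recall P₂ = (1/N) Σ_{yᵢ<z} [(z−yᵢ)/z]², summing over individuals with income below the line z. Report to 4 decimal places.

0.0887

Below z: ₹200, ₹450 (q = 2 of N = 8).
Normalized shortfalls: (760−200)/760 = 0.7368; (760−450)/760 = 0.4079.
Squared: 0.5429; 0.1664.
Sum = 0.709314; P₂ = 0.709314 / 8 = 0.0887.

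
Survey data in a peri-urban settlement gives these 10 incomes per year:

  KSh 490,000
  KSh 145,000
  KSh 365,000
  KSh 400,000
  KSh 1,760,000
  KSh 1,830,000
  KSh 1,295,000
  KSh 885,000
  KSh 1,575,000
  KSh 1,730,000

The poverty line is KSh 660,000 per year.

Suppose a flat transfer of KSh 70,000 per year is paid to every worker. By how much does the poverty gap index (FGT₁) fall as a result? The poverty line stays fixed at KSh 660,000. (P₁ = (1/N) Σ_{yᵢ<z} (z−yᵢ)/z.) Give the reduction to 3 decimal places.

0.042

Before: below the line — KSh 145,000, KSh 365,000, KSh 400,000, KSh 490,000; poverty gap index (FGT₁) = 0.18788.
After the KSh 70,000 transfer: below the line — KSh 215,000, KSh 435,000, KSh 470,000, KSh 560,000; poverty gap index (FGT₁) = 0.14545.
Reduction = 0.18788 − 0.14545 = 0.042.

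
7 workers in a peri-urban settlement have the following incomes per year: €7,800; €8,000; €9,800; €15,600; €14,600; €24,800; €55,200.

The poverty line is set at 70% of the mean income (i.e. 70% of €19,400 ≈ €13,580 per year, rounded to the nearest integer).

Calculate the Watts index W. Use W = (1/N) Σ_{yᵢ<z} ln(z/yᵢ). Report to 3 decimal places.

0.201

Incomes under z: €7,800, €8,000, €9,800 (q = 3 of N = 7).
Log gaps: ln(13580/7800) = 0.5545; ln(13580/8000) = 0.5292; ln(13580/9800) = 0.3262.
W = 1.409847 / 7 = 0.201.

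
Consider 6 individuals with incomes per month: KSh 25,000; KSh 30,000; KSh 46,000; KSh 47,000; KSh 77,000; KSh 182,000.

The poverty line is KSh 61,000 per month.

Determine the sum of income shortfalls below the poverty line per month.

KSh 96,000

Below the line: KSh 25,000, KSh 30,000, KSh 46,000, KSh 47,000 (q = 4 of N = 6).
Individual gaps: 61000−25000 = 36000; 61000−30000 = 31000; 61000−46000 = 15000; 61000−47000 = 14000.
Aggregate gap = KSh 96,000.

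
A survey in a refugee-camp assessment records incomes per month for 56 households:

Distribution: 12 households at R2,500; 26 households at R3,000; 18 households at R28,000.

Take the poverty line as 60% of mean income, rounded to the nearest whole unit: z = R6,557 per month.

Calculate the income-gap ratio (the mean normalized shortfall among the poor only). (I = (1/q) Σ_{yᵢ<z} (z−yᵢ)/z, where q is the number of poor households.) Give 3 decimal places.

0.567

Poor units: 12×R2,500, 26×R3,000 (q = 38 of N = 56).
Relative gaps: 0.6187 (×12), 0.5425 (×26); sum = 21.529053.
I averages over the q = 38 poor units only: 21.529053 / 38 = 0.567.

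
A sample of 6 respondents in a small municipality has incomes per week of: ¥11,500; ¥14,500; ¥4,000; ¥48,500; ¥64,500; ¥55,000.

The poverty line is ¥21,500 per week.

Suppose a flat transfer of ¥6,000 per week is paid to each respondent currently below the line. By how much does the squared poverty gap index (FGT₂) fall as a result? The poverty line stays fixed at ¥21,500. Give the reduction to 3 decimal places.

0.110

Before: below the line — ¥4,000, ¥11,500, ¥14,500; squared poverty gap index (FGT₂) = 0.16414.
After the ¥6,000 transfer: below the line — ¥10,000, ¥17,500, ¥20,500; squared poverty gap index (FGT₂) = 0.05381.
Reduction = 0.16414 − 0.05381 = 0.110.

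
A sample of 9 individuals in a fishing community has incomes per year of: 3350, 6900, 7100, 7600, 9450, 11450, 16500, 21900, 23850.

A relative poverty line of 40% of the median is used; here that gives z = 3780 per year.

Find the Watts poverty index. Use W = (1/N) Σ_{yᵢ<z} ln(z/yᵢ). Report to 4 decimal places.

Incomes under z: 3350 (q = 1 of N = 9).
ln(z/y) terms: ln(3780/3350) = 0.1208.
W = 0.120764 / 9 = 0.0134.

0.0134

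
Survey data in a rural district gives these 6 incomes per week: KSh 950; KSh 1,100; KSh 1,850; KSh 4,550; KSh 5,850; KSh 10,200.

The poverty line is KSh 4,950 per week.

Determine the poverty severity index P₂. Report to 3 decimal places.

Incomes under z: KSh 950, KSh 1,100, KSh 1,850, KSh 4,550 (q = 4 of N = 6).
Shortfall ratios: (4950−950)/4950 = 0.8081; (4950−1100)/4950 = 0.7778; (4950−1850)/4950 = 0.6263; (4950−4550)/4950 = 0.0808.
Squared: 0.6530; 0.6049; 0.3922; 0.0065.
Sum = 1.656668; P₂ = 1.656668 / 6 = 0.276.

0.276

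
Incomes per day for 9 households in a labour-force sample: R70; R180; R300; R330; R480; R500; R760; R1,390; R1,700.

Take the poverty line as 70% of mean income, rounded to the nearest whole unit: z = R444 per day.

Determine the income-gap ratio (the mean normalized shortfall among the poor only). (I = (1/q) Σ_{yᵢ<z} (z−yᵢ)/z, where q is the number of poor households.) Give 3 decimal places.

Poor units: R70, R180, R300, R330 (q = 4 of N = 9).
Relative gaps: 0.8423, 0.5946, 0.3243, 0.2568; sum = 2.018018.
I averages over the q = 4 poor units only: 2.018018 / 4 = 0.505.

0.505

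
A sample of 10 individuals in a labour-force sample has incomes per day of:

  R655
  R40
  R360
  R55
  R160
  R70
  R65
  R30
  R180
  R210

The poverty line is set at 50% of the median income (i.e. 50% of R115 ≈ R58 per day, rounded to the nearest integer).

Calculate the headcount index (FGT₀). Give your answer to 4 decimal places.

0.3000

3 of the 10 individuals have income below R58.
H = 3/10 = 0.3000.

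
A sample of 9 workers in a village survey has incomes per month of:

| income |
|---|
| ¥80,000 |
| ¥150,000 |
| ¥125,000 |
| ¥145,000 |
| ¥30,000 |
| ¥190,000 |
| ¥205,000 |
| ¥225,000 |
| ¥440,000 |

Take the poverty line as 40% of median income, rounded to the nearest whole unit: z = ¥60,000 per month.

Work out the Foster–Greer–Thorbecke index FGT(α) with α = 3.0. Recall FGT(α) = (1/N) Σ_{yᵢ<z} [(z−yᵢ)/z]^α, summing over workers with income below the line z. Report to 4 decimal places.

Below z: ¥30,000 (q = 1 of N = 9).
Shortfall ratios: (60000−30000)/60000 = 0.5000.
Raised to α = 3.0: 0.12500.
Sum = 0.125000; FGT(3.0) = 0.125000 / 9 = 0.0139.

0.0139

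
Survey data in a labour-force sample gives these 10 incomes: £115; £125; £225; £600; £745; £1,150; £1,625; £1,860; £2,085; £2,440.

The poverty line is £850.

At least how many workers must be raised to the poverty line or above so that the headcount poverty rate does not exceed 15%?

4

Currently q = 5 of N = 10 are below the line (H = 0.500).
A headcount ratio of at most 15% allows at most ⌊0.15 × 10⌋ = 1 poor workers.
So at least 5 − 1 = 4 must be lifted.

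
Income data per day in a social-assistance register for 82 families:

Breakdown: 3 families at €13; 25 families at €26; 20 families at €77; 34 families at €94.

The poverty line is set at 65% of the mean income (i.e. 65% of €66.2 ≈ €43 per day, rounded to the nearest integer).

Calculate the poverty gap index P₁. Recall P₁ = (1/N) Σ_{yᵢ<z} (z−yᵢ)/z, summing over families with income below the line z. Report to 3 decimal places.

Below the line: 3×€13, 25×€26 (q = 28 of N = 82).
Shortfall ratios: (43−13)/43 = 0.6977 (×3); (43−26)/43 = 0.3953 (×25).
Σ = 11.976744. Dividing by the full population N = 82 gives P₁ = 0.146.

0.146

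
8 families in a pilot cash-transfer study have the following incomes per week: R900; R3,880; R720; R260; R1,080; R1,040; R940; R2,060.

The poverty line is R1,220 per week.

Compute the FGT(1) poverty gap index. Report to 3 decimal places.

0.244

Incomes under z: R260, R720, R900, R940, R1,040, R1,080 (q = 6 of N = 8).
Shortfall ratios: (1220−260)/1220 = 0.7869; (1220−720)/1220 = 0.4098; (1220−900)/1220 = 0.2623; (1220−940)/1220 = 0.2295; (1220−1040)/1220 = 0.1475; (1220−1080)/1220 = 0.1148.
Σ = 1.950820. Dividing by the full population N = 8 gives P₁ = 0.244.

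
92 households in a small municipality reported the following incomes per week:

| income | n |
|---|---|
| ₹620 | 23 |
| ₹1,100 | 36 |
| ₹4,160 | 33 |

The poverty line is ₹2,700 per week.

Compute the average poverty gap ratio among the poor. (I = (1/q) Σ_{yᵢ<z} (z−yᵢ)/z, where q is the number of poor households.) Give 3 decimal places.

Below the line: 23×₹620, 36×₹1,100 (q = 59 of N = 92).
Relative gaps: 0.7704 (×23), 0.5926 (×36); sum = 39.051852.
I averages over the q = 59 poor units only: 39.051852 / 59 = 0.662.

0.662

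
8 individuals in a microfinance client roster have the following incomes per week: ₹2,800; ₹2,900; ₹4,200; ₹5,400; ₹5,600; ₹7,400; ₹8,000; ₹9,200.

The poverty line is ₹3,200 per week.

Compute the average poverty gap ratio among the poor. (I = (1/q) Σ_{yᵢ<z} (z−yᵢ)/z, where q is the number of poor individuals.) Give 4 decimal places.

Below the line: ₹2,800, ₹2,900 (q = 2 of N = 8).
Relative gaps: 0.1250, 0.0938; sum = 0.218750.
I averages over the q = 2 poor units only: 0.218750 / 2 = 0.1094.

0.1094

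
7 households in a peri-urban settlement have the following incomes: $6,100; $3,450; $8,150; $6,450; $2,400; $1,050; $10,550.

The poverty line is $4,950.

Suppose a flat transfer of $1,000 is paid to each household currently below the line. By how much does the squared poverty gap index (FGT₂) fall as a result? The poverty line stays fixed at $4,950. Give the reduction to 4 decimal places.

0.0752

Before: below the line — $1,050, $2,400, $3,450; squared poverty gap index (FGT₂) = 0.139709.
After the $1,000 transfer: below the line — $2,050, $3,400, $4,450; squared poverty gap index (FGT₂) = 0.064498.
Reduction = 0.139709 − 0.064498 = 0.0752.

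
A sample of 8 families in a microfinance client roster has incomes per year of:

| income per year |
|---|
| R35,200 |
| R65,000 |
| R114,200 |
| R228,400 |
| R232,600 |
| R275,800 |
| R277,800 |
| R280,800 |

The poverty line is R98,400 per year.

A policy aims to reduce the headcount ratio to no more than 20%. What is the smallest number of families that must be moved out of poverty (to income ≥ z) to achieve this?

1

Currently q = 2 of N = 8 are below the line (H = 0.250).
A headcount ratio of at most 20% allows at most ⌊0.20 × 8⌋ = 1 poor families.
So at least 2 − 1 = 1 must be lifted.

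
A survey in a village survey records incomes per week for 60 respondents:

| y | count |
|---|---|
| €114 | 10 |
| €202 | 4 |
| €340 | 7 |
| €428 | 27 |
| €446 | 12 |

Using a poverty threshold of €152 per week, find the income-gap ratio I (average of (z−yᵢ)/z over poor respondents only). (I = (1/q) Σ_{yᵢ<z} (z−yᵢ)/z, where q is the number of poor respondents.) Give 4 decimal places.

Incomes under z: 10×€114 (q = 10 of N = 60).
Relative gaps: 0.2500 (×10); sum = 2.500000.
I averages over the q = 10 poor units only: 2.500000 / 10 = 0.2500.

0.2500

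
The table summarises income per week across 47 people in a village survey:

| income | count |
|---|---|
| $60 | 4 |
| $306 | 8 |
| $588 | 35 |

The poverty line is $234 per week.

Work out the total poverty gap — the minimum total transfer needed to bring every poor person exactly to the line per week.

$696

Below the line: 4×$60 (q = 4 of N = 47).
Individual gaps: 4×(234−60) = 696.
Aggregate gap = $696.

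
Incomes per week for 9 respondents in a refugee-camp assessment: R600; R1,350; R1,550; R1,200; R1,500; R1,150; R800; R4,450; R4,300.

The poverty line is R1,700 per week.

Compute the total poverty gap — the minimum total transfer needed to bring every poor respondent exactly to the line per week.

Incomes under z: R600, R800, R1,150, R1,200, R1,350, R1,500, R1,550 (q = 7 of N = 9).
Individual gaps: 1700−600 = 1100; 1700−800 = 900; 1700−1150 = 550; 1700−1200 = 500; 1700−1350 = 350; 1700−1500 = 200; 1700−1550 = 150.
Aggregate gap = R3,750.

R3,750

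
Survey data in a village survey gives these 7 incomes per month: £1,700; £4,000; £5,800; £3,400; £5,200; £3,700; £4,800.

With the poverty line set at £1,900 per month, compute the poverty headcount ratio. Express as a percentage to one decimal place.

14.3%

1 of the 7 individuals have income below £1,900.
H = 1/7 = 14.3%.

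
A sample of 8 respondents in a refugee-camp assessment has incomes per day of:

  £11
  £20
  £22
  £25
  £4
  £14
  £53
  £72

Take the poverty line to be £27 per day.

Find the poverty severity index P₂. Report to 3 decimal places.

Incomes under z: £4, £11, £14, £20, £22, £25 (q = 6 of N = 8).
Relative gaps: (27−4)/27 = 0.8519; (27−11)/27 = 0.5926; (27−14)/27 = 0.4815; (27−20)/27 = 0.2593; (27−22)/27 = 0.1852; (27−25)/27 = 0.0741.
Squared: 0.7257; 0.3512; 0.2318; 0.0672; 0.0343; 0.0055.
Sum = 1.415638; P₂ = 1.415638 / 8 = 0.177.

0.177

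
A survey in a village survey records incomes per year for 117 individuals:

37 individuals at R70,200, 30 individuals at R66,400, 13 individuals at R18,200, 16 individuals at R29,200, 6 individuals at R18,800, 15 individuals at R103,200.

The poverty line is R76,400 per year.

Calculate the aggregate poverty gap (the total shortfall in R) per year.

R2,386,800

Incomes under z: 13×R18,200, 6×R18,800, 16×R29,200, 30×R66,400, 37×R70,200 (q = 102 of N = 117).
Individual gaps: 13×(76400−18200) = 756600; 6×(76400−18800) = 345600; 16×(76400−29200) = 755200; 30×(76400−66400) = 300000; 37×(76400−70200) = 229400.
Aggregate gap = R2,386,800.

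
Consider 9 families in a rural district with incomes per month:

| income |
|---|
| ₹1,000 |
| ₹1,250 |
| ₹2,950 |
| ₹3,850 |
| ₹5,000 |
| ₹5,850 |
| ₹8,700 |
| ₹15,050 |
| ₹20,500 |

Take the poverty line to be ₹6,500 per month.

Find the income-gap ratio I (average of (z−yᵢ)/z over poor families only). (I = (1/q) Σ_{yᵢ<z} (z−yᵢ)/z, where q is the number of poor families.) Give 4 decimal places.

0.4897

Below z: ₹1,000, ₹1,250, ₹2,950, ₹3,850, ₹5,000, ₹5,850 (q = 6 of N = 9).
Shortfall ratios (z−y)/z: 0.8462, 0.8077, 0.5462, 0.4077, 0.2308, 0.1000; sum = 2.938462.
The income-gap ratio divides by q (the poor only): 2.938462 / 6 = 0.4897.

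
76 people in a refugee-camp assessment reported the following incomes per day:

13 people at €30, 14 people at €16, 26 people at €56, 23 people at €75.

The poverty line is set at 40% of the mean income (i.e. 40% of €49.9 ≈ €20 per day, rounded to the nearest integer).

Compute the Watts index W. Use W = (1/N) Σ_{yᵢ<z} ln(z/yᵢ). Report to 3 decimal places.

Below the line: 14×€16 (q = 14 of N = 76).
Log gaps: ln(20/16) = 0.2231 (×14).
W = 3.124010 / 76 = 0.041.

0.041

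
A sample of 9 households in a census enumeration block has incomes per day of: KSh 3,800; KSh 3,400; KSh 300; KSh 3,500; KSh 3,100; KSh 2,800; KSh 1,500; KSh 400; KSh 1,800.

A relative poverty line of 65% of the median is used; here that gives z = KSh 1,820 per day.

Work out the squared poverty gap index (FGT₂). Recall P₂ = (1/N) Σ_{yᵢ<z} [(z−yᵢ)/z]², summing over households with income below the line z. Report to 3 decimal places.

Incomes under z: KSh 300, KSh 400, KSh 1,500, KSh 1,800 (q = 4 of N = 9).
Gap ratios (z−y)/z: (1820−300)/1820 = 0.8352; (1820−400)/1820 = 0.7802; (1820−1500)/1820 = 0.1758; (1820−1800)/1820 = 0.0110.
Squared: 0.6975; 0.6087; 0.0309; 0.0001.
Sum = 1.337278; P₂ = 1.337278 / 9 = 0.149.

0.149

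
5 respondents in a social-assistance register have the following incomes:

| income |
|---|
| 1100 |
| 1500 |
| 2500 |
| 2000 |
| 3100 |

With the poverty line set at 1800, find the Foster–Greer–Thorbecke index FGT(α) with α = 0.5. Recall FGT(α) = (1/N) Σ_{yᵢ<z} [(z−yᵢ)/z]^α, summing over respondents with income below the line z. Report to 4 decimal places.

Incomes under z: 1100, 1500 (q = 2 of N = 5).
Shortfall ratios: (1800−1100)/1800 = 0.3889; (1800−1500)/1800 = 0.1667.
Raised to α = 0.5: 0.62361; 0.40825.
Sum = 1.031858; FGT(0.5) = 1.031858 / 5 = 0.2064.

0.2064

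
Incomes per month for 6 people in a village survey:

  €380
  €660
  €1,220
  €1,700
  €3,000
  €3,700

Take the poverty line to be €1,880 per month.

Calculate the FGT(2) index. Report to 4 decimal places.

Below the line: €380, €660, €1,220, €1,700 (q = 4 of N = 6).
Gap ratios (z−y)/z: (1880−380)/1880 = 0.7979; (1880−660)/1880 = 0.6489; (1880−1220)/1880 = 0.3511; (1880−1700)/1880 = 0.0957.
Squared: 0.6366; 0.4211; 0.1232; 0.0092.
Sum = 1.190131; P₂ = 1.190131 / 6 = 0.1984.

0.1984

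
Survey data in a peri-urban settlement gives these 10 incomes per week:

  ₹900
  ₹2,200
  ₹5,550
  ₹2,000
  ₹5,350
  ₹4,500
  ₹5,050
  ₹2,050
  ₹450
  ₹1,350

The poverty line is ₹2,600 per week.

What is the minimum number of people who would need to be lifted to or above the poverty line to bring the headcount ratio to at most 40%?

6 of the 10 people are poor, so H = 6/10 = 0.600.
A headcount ratio of at most 40% allows at most ⌊0.40 × 10⌋ = 4 poor people.
So at least 6 − 4 = 2 must be lifted.

2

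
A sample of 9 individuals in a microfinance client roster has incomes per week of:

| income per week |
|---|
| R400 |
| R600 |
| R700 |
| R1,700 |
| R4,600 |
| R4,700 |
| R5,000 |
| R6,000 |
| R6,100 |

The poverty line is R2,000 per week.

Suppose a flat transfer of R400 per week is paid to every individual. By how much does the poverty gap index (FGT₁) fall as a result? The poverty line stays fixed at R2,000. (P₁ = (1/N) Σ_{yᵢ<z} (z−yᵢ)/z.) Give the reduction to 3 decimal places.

Before: below the line — R400, R600, R700, R1,700; poverty gap index (FGT₁) = 0.25556.
After the R400 transfer: below the line — R800, R1,000, R1,100; poverty gap index (FGT₁) = 0.17222.
Reduction = 0.25556 − 0.17222 = 0.083.

0.083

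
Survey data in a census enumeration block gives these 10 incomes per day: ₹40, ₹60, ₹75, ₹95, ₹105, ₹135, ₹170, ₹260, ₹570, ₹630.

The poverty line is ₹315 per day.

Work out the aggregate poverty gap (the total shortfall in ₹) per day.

Below z: ₹40, ₹60, ₹75, ₹95, ₹105, ₹135, ₹170, ₹260 (q = 8 of N = 10).
Individual gaps: 315−40 = 275; 315−60 = 255; 315−75 = 240; 315−95 = 220; 315−105 = 210; 315−135 = 180; 315−170 = 145; 315−260 = 55.
Aggregate gap = ₹1,580.

₹1,580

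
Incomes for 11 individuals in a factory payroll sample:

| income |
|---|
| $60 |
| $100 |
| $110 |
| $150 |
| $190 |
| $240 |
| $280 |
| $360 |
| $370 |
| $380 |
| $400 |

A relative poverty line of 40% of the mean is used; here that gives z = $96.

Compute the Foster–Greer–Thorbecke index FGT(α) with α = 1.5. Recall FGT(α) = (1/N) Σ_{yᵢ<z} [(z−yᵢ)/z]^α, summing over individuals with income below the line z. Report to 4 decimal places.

Below the line: $60 (q = 1 of N = 11).
Normalized shortfalls: (96−60)/96 = 0.3750.
Raised to α = 1.5: 0.22964.
Sum = 0.229640; FGT(1.5) = 0.229640 / 11 = 0.0209.

0.0209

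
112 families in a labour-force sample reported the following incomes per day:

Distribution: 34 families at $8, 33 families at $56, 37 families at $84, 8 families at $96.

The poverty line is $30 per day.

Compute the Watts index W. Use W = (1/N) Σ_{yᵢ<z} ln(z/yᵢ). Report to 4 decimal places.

Below the line: 34×$8 (q = 34 of N = 112).
Log shortfalls: ln(30/8) = 1.3218 (×34).
W = 44.939699 / 112 = 0.4012.

0.4012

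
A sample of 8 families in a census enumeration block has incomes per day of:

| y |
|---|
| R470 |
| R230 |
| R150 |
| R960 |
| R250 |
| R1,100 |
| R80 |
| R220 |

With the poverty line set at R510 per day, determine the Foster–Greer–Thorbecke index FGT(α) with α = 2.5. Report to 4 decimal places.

0.2157

Incomes under z: R80, R150, R220, R230, R250, R470 (q = 6 of N = 8).
Gap ratios (z−y)/z: (510−80)/510 = 0.8431; (510−150)/510 = 0.7059; (510−220)/510 = 0.5686; (510−230)/510 = 0.5490; (510−250)/510 = 0.5098; (510−470)/510 = 0.0784.
Raised to α = 2.5: 0.65275; 0.41863; 0.24382; 0.22334; 0.18557; 0.00172.
Sum = 1.725833; FGT(2.5) = 1.725833 / 8 = 0.2157.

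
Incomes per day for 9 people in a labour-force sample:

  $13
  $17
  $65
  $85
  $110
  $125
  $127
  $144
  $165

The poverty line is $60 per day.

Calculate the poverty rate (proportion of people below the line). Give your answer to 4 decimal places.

2 of the 9 people have income below $60.
H = 2/9 = 0.2222.

0.2222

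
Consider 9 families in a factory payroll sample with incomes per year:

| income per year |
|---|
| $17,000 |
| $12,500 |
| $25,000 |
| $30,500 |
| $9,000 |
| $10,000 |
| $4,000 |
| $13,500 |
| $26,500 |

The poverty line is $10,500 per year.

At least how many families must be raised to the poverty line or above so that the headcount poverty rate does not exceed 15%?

3 of the 9 families are poor, so H = 3/9 = 0.333.
A headcount ratio of at most 15% allows at most ⌊0.15 × 9⌋ = 1 poor families.
So at least 3 − 1 = 2 must be lifted.

2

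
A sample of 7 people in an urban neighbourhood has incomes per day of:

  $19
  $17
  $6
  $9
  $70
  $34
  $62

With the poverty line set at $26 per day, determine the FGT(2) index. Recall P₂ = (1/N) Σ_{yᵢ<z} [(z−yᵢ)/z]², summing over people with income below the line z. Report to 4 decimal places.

Poor units: $6, $9, $17, $19 (q = 4 of N = 7).
Shortfall ratios: (26−6)/26 = 0.7692; (26−9)/26 = 0.6538; (26−17)/26 = 0.3462; (26−19)/26 = 0.2692.
Squared: 0.5917; 0.4275; 0.1198; 0.0725.
Sum = 1.211538; P₂ = 1.211538 / 7 = 0.1731.

0.1731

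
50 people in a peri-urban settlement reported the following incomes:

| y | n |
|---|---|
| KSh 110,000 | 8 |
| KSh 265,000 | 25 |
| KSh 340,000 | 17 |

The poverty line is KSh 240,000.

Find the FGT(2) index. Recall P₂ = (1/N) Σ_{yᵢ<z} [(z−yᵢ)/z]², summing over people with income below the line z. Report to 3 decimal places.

0.047

Incomes under z: 8×KSh 110,000 (q = 8 of N = 50).
Relative gaps: (240000−110000)/240000 = 0.5417 (×8).
Squared: 0.2934 (×8).
Sum = 2.347222; P₂ = 2.347222 / 50 = 0.047.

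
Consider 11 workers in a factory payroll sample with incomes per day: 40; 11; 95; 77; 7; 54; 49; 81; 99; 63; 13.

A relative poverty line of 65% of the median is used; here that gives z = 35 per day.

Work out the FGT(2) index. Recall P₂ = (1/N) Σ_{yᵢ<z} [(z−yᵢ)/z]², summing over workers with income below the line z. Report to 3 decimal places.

0.137

Poor units: 7, 11, 13 (q = 3 of N = 11).
Relative gaps: (35−7)/35 = 0.8000; (35−11)/35 = 0.6857; (35−13)/35 = 0.6286.
Squared: 0.6400; 0.4702; 0.3951.
Sum = 1.505306; P₂ = 1.505306 / 11 = 0.137.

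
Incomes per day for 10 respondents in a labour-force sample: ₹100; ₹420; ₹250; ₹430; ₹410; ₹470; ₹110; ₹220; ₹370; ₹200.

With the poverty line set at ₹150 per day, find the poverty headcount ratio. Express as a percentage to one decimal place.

2 of the 10 respondents have income below ₹150.
H = 2/10 = 20.0%.

20.0%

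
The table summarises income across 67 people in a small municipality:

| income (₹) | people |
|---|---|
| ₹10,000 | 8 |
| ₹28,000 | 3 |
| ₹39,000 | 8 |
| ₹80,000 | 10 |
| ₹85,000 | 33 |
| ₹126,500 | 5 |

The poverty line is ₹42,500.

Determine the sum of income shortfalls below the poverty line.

₹331,500

Incomes under z: 8×₹10,000, 3×₹28,000, 8×₹39,000 (q = 19 of N = 67).
Individual gaps: 8×(42500−10000) = 260000; 3×(42500−28000) = 43500; 8×(42500−39000) = 28000.
Aggregate gap = ₹331,500.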